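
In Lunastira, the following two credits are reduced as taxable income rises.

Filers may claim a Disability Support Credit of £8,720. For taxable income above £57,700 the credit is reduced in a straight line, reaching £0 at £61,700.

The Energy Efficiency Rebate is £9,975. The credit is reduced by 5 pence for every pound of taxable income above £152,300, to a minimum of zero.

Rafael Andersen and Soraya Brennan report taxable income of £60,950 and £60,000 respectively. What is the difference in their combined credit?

£2,071

Rafael (£60,950): Disability Support Credit: £60,950 is £3,250 into a £4,000 phase-out range, leaving 750/4,000 of the credit: £8,720 × 750/4,000 = £1,635. Energy Efficiency Rebate: £60,950 is at or below the £152,300 threshold, so the full £9,975 applies. total £1,635 + £9,975 = £11,610
Soraya (£60,000): Disability Support Credit: £60,000 is £2,300 into a £4,000 phase-out range, leaving 1,700/4,000 of the credit: £8,720 × 1,700/4,000 = £3,706. Energy Efficiency Rebate: £60,000 is at or below the £152,300 threshold, so the full £9,975 applies. total £3,706 + £9,975 = £13,681
Difference: |£11,610 − £13,681| = £2,071.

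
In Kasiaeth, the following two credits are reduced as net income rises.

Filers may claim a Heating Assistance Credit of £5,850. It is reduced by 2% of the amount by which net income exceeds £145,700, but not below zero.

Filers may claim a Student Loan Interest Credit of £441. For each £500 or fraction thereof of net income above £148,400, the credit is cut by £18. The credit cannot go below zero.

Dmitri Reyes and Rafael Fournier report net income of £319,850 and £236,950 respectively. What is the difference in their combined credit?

£1,658

Dmitri (£319,850): Heating Assistance Credit: 2% of the £174,150 excess over £145,700 is £3,483; credit = £5,850 − £3,483 = £2,367. Student Loan Interest Credit: income exceeds £148,400 by £171,450 → 343 increments × £18 = £6,174 ≥ base, so the credit is £0. total £2,367 + £0 = £2,367
Rafael (£236,950): Heating Assistance Credit: 2% of the £91,250 excess over £145,700 is £1,825; credit = £5,850 − £1,825 = £4,025. Student Loan Interest Credit: income exceeds £148,400 by £88,550 → 178 increments × £18 = £3,204 ≥ base, so the credit is £0. total £4,025 + £0 = £4,025
Difference: |£2,367 − £4,025| = £1,658.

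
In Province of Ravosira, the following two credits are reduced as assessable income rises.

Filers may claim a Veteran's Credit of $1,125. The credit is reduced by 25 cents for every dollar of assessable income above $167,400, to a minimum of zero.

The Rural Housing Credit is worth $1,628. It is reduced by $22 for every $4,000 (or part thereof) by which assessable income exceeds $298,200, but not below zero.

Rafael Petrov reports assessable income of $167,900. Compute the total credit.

Veteran's Credit: 25% of the $500 excess over $167,400 is $125; credit = $1,125 − $125 = $1,000.
Rural Housing Credit: $167,900 is at or below the $298,200 threshold, so the full $1,628 applies.
Total: $1,000 + $1,628 = $2,628.

$2,628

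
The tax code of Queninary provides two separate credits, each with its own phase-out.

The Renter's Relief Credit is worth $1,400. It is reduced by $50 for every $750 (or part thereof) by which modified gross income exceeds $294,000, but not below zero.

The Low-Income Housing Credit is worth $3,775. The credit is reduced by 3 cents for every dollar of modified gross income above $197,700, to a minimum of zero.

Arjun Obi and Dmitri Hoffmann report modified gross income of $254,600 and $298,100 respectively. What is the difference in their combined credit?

Arjun ($254,600): Renter's Relief Credit: $254,600 is at or below the $294,000 threshold, so the full $1,400 applies. Low-Income Housing Credit: 3% of the $56,900 excess over $197,700 is $1,707; credit = $3,775 − $1,707 = $2,068. total $1,400 + $2,068 = $3,468
Dmitri ($298,100): Renter's Relief Credit: income exceeds $294,000 by $4,100, which is 6 full-or-partial $750 increments; reduction = 6 × $50 = $300, leaving $1,100. Low-Income Housing Credit: 3% of the $100,400 excess over $197,700 is $3,012; credit = $3,775 − $3,012 = $763. total $1,100 + $763 = $1,863
Difference: |$3,468 − $1,863| = $1,605.

$1,605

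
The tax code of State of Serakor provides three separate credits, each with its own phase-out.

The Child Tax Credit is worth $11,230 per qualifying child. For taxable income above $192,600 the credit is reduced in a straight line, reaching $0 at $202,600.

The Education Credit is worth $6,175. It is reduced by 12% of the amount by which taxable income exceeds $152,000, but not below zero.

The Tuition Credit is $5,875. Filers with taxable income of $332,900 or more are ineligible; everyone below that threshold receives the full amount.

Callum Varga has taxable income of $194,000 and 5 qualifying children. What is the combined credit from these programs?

Child Tax Credit: base = 5 × $11,230 = $56,150. $194,000 is $1,400 into a $10,000 phase-out range, leaving 8,600/10,000 of the credit: $56,150 × 8,600/10,000 = $48,289.
Education Credit: 12% of the $42,000 excess over $152,000 is $5,040; credit = $6,175 − $5,040 = $1,135.
Tuition Credit: $194,000 is below the $332,900 cutoff, so the full $5,875 applies.
Total: $48,289 + $1,135 + $5,875 = $55,299.

$55,299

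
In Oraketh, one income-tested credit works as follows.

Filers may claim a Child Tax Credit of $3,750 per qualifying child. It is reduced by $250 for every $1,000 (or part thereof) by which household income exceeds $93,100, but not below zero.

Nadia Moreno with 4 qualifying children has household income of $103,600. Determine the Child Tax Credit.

$12,250

Child Tax Credit: base = 4 × $3,750 = $15,000. income exceeds $93,100 by $10,500, which is 11 full-or-partial $1,000 increments; reduction = 11 × $250 = $2,750, leaving $12,250.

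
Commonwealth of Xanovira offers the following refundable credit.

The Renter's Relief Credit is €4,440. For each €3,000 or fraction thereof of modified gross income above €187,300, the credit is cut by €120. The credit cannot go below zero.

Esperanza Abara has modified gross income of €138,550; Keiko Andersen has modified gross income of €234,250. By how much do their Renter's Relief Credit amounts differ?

€1,920

Esperanza (€138,550): Renter's Relief Credit: €138,550 is at or below the €187,300 threshold, so the full €4,440 applies.
Keiko (€234,250): Renter's Relief Credit: income exceeds €187,300 by €46,950, which is 16 full-or-partial €3,000 increments; reduction = 16 × €120 = €1,920, leaving €2,520.
Difference: |€4,440 − €2,520| = €1,920.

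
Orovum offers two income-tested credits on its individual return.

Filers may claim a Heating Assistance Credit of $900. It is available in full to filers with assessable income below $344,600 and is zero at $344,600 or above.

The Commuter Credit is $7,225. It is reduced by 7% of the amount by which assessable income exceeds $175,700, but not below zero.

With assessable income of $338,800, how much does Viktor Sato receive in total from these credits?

$900

Heating Assistance Credit: $338,800 is below the $344,600 cutoff, so the full $900 applies.
Commuter Credit: 7% of the $163,100 excess over $175,700 is $11,417 ≥ base, so the credit is $0.
Total: $900 + $0 = $900.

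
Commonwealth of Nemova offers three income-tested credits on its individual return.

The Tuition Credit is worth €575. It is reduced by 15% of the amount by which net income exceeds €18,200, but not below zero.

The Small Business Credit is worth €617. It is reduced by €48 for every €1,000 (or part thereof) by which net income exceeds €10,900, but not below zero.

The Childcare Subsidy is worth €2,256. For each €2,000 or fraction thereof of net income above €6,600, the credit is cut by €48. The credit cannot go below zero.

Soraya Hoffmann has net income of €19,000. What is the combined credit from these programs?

€2,560

Tuition Credit: 15% of the €800 excess over €18,200 is €120; credit = €575 − €120 = €455.
Small Business Credit: income exceeds €10,900 by €8,100, which is 9 full-or-partial €1,000 increments; reduction = 9 × €48 = €432, leaving €185.
Childcare Subsidy: income exceeds €6,600 by €12,400, which is 7 full-or-partial €2,000 increments; reduction = 7 × €48 = €336, leaving €1,920.
Total: €455 + €185 + €1,920 = €2,560.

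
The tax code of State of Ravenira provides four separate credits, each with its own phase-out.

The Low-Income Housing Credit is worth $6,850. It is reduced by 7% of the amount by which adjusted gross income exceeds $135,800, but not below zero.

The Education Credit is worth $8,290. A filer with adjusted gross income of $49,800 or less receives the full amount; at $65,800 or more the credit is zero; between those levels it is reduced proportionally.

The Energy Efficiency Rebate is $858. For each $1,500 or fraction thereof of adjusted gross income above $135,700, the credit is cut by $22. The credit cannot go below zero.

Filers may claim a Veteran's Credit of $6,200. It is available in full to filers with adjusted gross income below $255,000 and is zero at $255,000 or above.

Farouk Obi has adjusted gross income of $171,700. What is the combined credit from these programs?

$10,867

Low-Income Housing Credit: 7% of the $35,900 excess over $135,800 is $2,513; credit = $6,850 − $2,513 = $4,337.
Education Credit: $171,700 is at or above $65,800, so the credit is $0.
Energy Efficiency Rebate: income exceeds $135,700 by $36,000, which is 24 full-or-partial $1,500 increments; reduction = 24 × $22 = $528, leaving $330.
Veteran's Credit: $171,700 is below the $255,000 cutoff, so the full $6,200 applies.
Total: $4,337 + $0 + $330 + $6,200 = $10,867.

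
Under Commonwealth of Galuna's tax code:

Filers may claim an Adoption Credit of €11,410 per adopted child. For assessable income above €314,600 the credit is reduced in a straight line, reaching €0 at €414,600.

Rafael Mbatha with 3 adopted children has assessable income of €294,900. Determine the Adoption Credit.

Adoption Credit: base = 3 × €11,410 = €34,230. €294,900 is at or below the €314,600 threshold, so the full €34,230 applies.

€34,230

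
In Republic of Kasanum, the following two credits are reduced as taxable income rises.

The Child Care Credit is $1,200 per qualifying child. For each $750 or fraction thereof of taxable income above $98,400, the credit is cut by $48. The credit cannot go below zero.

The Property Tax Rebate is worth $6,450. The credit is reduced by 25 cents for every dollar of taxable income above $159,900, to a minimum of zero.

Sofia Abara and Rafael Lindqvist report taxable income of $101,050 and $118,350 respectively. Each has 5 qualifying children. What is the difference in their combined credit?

$1,104

Sofia ($101,050): Child Care Credit: base = 5 × $1,200 = $6,000. income exceeds $98,400 by $2,650, which is 4 full-or-partial $750 increments; reduction = 4 × $48 = $192, leaving $5,808. Property Tax Rebate: $101,050 is at or below the $159,900 threshold, so the full $6,450 applies. total $5,808 + $6,450 = $12,258
Rafael ($118,350): Child Care Credit: base = 5 × $1,200 = $6,000. income exceeds $98,400 by $19,950, which is 27 full-or-partial $750 increments; reduction = 27 × $48 = $1,296, leaving $4,704. Property Tax Rebate: $118,350 is at or below the $159,900 threshold, so the full $6,450 applies. total $4,704 + $6,450 = $11,154
Difference: |$12,258 − $11,154| = $1,104.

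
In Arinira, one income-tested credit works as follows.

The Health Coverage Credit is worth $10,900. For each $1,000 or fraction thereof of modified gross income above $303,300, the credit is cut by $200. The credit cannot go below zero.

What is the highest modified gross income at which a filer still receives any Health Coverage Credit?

$357,300

After 54 increments the reduction is 54 × $200 = $10,800, leaving $100; one more increment wipes it out. Increment 54 ends at excess 54 × $1,000 = $54,000, so the highest qualifying income is $303,300 + $54,000 = $357,300.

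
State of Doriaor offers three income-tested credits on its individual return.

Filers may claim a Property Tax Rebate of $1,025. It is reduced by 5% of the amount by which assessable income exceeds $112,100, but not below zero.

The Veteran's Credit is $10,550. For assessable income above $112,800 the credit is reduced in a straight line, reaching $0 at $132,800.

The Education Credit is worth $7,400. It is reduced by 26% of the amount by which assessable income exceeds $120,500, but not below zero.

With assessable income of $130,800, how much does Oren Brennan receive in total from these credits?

$5,867

Property Tax Rebate: 5% of the $18,700 excess over $112,100 is $935; credit = $1,025 − $935 = $90.
Veteran's Credit: $130,800 is $18,000 into a $20,000 phase-out range, leaving 2,000/20,000 of the credit: $10,550 × 2,000/20,000 = $1,055.
Education Credit: 26% of the $10,300 excess over $120,500 is $2,678; credit = $7,400 − $2,678 = $4,722.
Total: $90 + $1,055 + $4,722 = $5,867.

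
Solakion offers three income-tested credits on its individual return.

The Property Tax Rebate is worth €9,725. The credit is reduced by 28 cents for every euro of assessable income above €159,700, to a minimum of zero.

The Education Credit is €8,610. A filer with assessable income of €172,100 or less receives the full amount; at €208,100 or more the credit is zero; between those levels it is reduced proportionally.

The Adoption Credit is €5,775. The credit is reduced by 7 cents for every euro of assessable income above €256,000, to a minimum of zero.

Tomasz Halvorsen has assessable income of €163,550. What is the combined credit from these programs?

€23,032

Property Tax Rebate: 28% of the €3,850 excess over €159,700 is €1,078; credit = €9,725 − €1,078 = €8,647.
Education Credit: €163,550 is at or below the €172,100 threshold, so the full €8,610 applies.
Adoption Credit: €163,550 is at or below the €256,000 threshold, so the full €5,775 applies.
Total: €8,647 + €8,610 + €5,775 = €23,032.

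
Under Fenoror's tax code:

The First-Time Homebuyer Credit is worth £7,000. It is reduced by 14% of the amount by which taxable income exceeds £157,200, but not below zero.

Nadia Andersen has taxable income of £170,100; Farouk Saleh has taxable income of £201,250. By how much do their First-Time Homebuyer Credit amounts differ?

£4,361

Nadia (£170,100): First-Time Homebuyer Credit: 14% of the £12,900 excess over £157,200 is £1,806; credit = £7,000 − £1,806 = £5,194.
Farouk (£201,250): First-Time Homebuyer Credit: 14% of the £44,050 excess over £157,200 is £6,167; credit = £7,000 − £6,167 = £833.
Difference: |£5,194 − £833| = £4,361.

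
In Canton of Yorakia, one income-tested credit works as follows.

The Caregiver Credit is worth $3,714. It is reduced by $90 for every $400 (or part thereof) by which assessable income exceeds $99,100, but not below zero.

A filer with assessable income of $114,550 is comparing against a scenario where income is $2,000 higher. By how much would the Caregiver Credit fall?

At $114,550 — income exceeds $99,100 by $15,450, which is 39 full-or-partial $400 increments; reduction = 39 × $90 = $3,510, leaving $204.
At $116,550 — income exceeds $99,100 by $17,450 → 44 increments × $90 = $3,960 ≥ base, so the credit is $0.
Lost: $204 − $0 = $204.

$204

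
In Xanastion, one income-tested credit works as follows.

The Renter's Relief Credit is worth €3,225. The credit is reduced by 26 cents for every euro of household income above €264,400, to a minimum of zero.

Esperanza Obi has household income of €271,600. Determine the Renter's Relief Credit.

€1,353

Renter's Relief Credit: 26% of the €7,200 excess over €264,400 is €1,872; credit = €3,225 − €1,872 = €1,353.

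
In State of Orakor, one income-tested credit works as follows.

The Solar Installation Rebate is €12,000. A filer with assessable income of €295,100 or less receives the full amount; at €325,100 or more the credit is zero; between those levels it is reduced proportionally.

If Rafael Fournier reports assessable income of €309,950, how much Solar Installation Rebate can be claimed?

Solar Installation Rebate: €309,950 is €14,850 into a €30,000 phase-out range, leaving 15,150/30,000 of the credit: €12,000 × 15,150/30,000 = €6,060.

€6,060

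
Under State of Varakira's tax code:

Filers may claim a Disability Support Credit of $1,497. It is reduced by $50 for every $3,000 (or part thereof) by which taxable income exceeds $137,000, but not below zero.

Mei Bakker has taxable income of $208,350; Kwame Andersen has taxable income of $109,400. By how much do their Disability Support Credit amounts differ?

Mei ($208,350): Disability Support Credit: income exceeds $137,000 by $71,350, which is 24 full-or-partial $3,000 increments; reduction = 24 × $50 = $1,200, leaving $297.
Kwame ($109,400): Disability Support Credit: $109,400 is at or below the $137,000 threshold, so the full $1,497 applies.
Difference: |$297 − $1,497| = $1,200.

$1,200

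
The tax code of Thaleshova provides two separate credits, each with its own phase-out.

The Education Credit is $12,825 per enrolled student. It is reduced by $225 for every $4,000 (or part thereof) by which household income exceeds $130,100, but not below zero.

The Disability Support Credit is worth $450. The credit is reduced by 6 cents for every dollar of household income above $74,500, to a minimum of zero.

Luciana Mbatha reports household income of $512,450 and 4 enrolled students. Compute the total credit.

$29,700

Education Credit: base = 4 × $12,825 = $51,300. income exceeds $130,100 by $382,350, which is 96 full-or-partial $4,000 increments; reduction = 96 × $225 = $21,600, leaving $29,700.
Disability Support Credit: 6% of the $437,950 excess over $74,500 is $26,277 ≥ base, so the credit is $0.
Total: $29,700 + $0 = $29,700.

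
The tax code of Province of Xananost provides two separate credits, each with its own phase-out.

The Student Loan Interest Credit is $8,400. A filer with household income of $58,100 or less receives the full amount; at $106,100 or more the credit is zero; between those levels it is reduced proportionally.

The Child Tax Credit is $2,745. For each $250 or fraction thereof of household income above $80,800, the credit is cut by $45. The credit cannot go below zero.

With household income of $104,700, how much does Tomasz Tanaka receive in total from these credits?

$245

Student Loan Interest Credit: $104,700 is $46,600 into a $48,000 phase-out range, leaving 1,400/48,000 of the credit: $8,400 × 1,400/48,000 = $245.
Child Tax Credit: income exceeds $80,800 by $23,900 → 96 increments × $45 = $4,320 ≥ base, so the credit is $0.
Total: $245 + $0 = $245.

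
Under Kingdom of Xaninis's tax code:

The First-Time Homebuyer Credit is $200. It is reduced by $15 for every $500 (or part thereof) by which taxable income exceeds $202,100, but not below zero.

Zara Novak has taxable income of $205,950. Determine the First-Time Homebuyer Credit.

First-Time Homebuyer Credit: income exceeds $202,100 by $3,850, which is 8 full-or-partial $500 increments; reduction = 8 × $15 = $120, leaving $80.

$80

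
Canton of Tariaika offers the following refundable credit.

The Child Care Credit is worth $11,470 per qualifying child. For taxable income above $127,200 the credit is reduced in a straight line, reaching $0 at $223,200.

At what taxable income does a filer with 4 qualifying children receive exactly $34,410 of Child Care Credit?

$151,200

Full credit = 4 × $11,470 = $45,880.
$34,410 is 34,410/45,880 of the full $45,880, so 11,470/45,880 of the $96,000 range has been used: income = $127,200 + $96,000 × 11,470/45,880 = $151,200.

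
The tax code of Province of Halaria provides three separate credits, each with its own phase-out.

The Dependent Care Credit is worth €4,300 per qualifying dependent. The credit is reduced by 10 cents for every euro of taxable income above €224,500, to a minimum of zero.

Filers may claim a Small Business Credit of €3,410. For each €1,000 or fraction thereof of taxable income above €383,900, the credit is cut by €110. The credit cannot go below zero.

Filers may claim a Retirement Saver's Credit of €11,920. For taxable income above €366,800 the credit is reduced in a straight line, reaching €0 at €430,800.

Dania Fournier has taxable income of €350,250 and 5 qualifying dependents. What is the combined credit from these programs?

€24,255

Dependent Care Credit: base = 5 × €4,300 = €21,500. 10% of the €125,750 excess over €224,500 is €12,575; credit = €21,500 − €12,575 = €8,925.
Small Business Credit: €350,250 is at or below the €383,900 threshold, so the full €3,410 applies.
Retirement Saver's Credit: €350,250 is at or below the €366,800 threshold, so the full €11,920 applies.
Total: €8,925 + €3,410 + €11,920 = €24,255.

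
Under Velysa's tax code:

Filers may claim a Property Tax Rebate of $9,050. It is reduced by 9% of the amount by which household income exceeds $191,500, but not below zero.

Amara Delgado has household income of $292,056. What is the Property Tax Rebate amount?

Property Tax Rebate: 9% of the $100,556 excess over $191,500 is $9,050.04 ≥ base, so the credit is $0.

$0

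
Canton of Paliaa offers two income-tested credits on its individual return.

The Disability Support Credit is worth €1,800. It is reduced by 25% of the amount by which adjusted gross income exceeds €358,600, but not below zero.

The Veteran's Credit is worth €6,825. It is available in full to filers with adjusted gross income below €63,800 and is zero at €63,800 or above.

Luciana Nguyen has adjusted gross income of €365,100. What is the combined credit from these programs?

€175

Disability Support Credit: 25% of the €6,500 excess over €358,600 is €1,625; credit = €1,800 − €1,625 = €175.
Veteran's Credit: €365,100 meets or exceeds the €63,800 cutoff, so the credit is €0.
Total: €175 + €0 = €175.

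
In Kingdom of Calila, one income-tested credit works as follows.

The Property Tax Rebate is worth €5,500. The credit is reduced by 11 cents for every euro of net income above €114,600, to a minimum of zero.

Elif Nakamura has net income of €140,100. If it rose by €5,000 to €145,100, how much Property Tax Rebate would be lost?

€550

At €140,100 — 11% of the €25,500 excess over €114,600 is €2,805; credit = €5,500 − €2,805 = €2,695.
At €145,100 — 11% of the €30,500 excess over €114,600 is €3,355; credit = €5,500 − €3,355 = €2,145.
Lost: €2,695 − €2,145 = €550.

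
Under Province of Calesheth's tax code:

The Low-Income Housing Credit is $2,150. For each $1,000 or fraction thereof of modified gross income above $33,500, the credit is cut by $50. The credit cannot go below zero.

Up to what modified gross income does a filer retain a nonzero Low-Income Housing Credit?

$75,500

After 42 increments the reduction is 42 × $50 = $2,100, leaving $50; one more increment wipes it out. Increment 42 ends at excess 42 × $1,000 = $42,000, so the highest qualifying income is $33,500 + $42,000 = $75,500.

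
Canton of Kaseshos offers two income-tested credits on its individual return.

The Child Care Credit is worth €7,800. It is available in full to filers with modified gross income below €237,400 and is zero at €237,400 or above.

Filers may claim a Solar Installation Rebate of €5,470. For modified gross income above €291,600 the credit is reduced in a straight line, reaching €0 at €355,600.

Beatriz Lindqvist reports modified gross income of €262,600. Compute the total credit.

Child Care Credit: €262,600 meets or exceeds the €237,400 cutoff, so the credit is €0.
Solar Installation Rebate: €262,600 is at or below the €291,600 threshold, so the full €5,470 applies.
Total: €0 + €5,470 = €5,470.

€5,470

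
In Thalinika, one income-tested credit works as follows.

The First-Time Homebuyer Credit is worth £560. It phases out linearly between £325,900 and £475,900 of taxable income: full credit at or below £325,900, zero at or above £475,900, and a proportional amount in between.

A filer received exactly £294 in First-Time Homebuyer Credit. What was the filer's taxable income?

£294 is 294/560 of the full £560, so 266/560 of the £150,000 range has been used: income = £325,900 + £150,000 × 266/560 = £397,150.

£397,150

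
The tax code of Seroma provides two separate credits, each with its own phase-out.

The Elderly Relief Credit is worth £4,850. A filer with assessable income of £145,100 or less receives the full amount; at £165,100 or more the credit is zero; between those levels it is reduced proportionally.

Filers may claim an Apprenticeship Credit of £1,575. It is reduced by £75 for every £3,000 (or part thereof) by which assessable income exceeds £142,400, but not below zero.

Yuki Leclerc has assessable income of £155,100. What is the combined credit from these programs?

£3,625

Elderly Relief Credit: £155,100 is £10,000 into a £20,000 phase-out range, leaving 10,000/20,000 of the credit: £4,850 × 10,000/20,000 = £2,425.
Apprenticeship Credit: income exceeds £142,400 by £12,700, which is 5 full-or-partial £3,000 increments; reduction = 5 × £75 = £375, leaving £1,200.
Total: £2,425 + £1,200 = £3,625.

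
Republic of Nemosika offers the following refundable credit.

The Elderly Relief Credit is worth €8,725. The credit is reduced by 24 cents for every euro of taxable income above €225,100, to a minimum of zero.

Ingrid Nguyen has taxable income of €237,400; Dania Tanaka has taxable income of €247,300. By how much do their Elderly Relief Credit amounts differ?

Ingrid (€237,400): Elderly Relief Credit: 24% of the €12,300 excess over €225,100 is €2,952; credit = €8,725 − €2,952 = €5,773.
Dania (€247,300): Elderly Relief Credit: 24% of the €22,200 excess over €225,100 is €5,328; credit = €8,725 − €5,328 = €3,397.
Difference: |€5,773 − €3,397| = €2,376.

€2,376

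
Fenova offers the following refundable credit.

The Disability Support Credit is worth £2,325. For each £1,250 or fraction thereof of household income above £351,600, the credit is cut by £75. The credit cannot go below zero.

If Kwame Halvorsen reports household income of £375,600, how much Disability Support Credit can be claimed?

£825

Disability Support Credit: income exceeds £351,600 by £24,000, which is 20 full-or-partial £1,250 increments; reduction = 20 × £75 = £1,500, leaving £825.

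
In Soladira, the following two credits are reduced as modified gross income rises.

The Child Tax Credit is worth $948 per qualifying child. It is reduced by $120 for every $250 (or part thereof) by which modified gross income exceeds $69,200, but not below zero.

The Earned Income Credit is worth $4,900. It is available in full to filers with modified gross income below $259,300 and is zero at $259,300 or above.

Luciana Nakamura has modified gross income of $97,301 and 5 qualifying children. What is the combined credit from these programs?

$4,900

Child Tax Credit: base = 5 × $948 = $4,740. income exceeds $69,200 by $28,101 → 113 increments × $120 = $13,560 ≥ base, so the credit is $0.
Earned Income Credit: $97,301 is below the $259,300 cutoff, so the full $4,900 applies.
Total: $0 + $4,900 = $4,900.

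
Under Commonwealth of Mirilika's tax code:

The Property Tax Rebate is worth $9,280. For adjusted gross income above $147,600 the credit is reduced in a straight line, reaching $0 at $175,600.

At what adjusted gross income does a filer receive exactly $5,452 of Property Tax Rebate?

$159,150

$5,452 is 5,452/9,280 of the full $9,280, so 3,828/9,280 of the $28,000 range has been used: income = $147,600 + $28,000 × 3,828/9,280 = $159,150.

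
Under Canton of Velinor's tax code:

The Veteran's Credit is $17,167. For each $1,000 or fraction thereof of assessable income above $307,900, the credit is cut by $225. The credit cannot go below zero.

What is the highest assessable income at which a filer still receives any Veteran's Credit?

$383,900

After 76 increments the reduction is 76 × $225 = $17,100, leaving $67; one more increment wipes it out. Increment 76 ends at excess 76 × $1,000 = $76,000, so the highest qualifying income is $307,900 + $76,000 = $383,900.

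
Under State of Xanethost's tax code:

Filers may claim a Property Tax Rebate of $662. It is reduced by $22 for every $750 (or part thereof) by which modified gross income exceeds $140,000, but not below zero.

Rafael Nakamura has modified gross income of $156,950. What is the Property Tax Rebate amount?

Property Tax Rebate: income exceeds $140,000 by $16,950, which is 23 full-or-partial $750 increments; reduction = 23 × $22 = $506, leaving $156.

$156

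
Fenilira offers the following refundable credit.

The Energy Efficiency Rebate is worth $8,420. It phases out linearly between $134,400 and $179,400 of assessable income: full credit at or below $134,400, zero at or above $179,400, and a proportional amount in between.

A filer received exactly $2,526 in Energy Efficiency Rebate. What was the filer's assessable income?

$2,526 is 2,526/8,420 of the full $8,420, so 5,894/8,420 of the $45,000 range has been used: income = $134,400 + $45,000 × 5,894/8,420 = $165,900.

$165,900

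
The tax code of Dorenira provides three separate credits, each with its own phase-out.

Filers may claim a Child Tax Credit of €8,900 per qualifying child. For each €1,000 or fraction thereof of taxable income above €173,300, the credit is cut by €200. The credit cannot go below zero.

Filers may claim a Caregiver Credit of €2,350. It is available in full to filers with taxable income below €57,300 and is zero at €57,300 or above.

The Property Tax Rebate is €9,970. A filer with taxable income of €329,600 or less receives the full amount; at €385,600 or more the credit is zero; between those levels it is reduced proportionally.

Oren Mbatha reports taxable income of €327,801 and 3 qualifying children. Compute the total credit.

€9,970

Child Tax Credit: base = 3 × €8,900 = €26,700. income exceeds €173,300 by €154,501 → 155 increments × €200 = €31,000 ≥ base, so the credit is €0.
Caregiver Credit: €327,801 meets or exceeds the €57,300 cutoff, so the credit is €0.
Property Tax Rebate: €327,801 is at or below the €329,600 threshold, so the full €9,970 applies.
Total: €0 + €0 + €9,970 = €9,970.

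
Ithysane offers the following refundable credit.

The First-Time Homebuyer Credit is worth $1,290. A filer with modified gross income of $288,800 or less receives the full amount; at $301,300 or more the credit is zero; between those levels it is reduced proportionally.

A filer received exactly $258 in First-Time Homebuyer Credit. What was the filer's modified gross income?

$258 is 258/1,290 of the full $1,290, so 1,032/1,290 of the $12,500 range has been used: income = $288,800 + $12,500 × 1,032/1,290 = $298,800.

$298,800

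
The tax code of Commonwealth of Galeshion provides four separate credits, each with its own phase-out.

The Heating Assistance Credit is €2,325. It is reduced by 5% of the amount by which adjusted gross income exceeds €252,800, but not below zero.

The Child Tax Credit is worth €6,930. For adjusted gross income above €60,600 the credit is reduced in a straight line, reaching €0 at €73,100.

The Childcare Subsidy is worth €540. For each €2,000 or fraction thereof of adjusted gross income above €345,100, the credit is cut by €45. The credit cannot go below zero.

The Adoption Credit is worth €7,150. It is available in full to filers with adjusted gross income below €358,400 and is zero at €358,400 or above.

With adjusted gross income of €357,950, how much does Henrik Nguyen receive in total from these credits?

Heating Assistance Credit: 5% of the €105,150 excess over €252,800 is €5,257.50 ≥ base, so the credit is €0.
Child Tax Credit: €357,950 is at or above €73,100, so the credit is €0.
Childcare Subsidy: income exceeds €345,100 by €12,850, which is 7 full-or-partial €2,000 increments; reduction = 7 × €45 = €315, leaving €225.
Adoption Credit: €357,950 is below the €358,400 cutoff, so the full €7,150 applies.
Total: €0 + €0 + €225 + €7,150 = €7,375.

€7,375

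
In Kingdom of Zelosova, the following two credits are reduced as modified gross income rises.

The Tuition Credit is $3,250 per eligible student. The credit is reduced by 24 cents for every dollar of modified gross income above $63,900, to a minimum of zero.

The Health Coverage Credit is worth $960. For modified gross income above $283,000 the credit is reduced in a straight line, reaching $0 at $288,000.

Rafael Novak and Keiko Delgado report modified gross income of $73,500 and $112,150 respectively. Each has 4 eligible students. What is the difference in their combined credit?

$9,276

Rafael ($73,500): Tuition Credit: base = 4 × $3,250 = $13,000. 24% of the $9,600 excess over $63,900 is $2,304; credit = $13,000 − $2,304 = $10,696. Health Coverage Credit: $73,500 is at or below the $283,000 threshold, so the full $960 applies. total $10,696 + $960 = $11,656
Keiko ($112,150): Tuition Credit: base = 4 × $3,250 = $13,000. 24% of the $48,250 excess over $63,900 is $11,580; credit = $13,000 − $11,580 = $1,420. Health Coverage Credit: $112,150 is at or below the $283,000 threshold, so the full $960 applies. total $1,420 + $960 = $2,380
Difference: |$11,656 − $2,380| = $9,276.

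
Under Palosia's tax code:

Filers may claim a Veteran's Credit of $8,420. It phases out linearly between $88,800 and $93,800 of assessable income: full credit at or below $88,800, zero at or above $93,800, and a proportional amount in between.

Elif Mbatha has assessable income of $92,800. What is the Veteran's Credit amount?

Veteran's Credit: $92,800 is $4,000 into a $5,000 phase-out range, leaving 1,000/5,000 of the credit: $8,420 × 1,000/5,000 = $1,684.

$1,684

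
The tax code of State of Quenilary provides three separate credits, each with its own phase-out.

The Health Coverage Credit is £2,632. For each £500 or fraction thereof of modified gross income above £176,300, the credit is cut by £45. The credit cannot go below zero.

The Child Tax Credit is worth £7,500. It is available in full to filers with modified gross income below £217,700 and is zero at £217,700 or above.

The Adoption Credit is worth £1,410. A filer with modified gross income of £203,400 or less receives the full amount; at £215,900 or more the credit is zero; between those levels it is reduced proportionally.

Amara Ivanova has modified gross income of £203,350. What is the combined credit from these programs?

Health Coverage Credit: income exceeds £176,300 by £27,050, which is 55 full-or-partial £500 increments; reduction = 55 × £45 = £2,475, leaving £157.
Child Tax Credit: £203,350 is below the £217,700 cutoff, so the full £7,500 applies.
Adoption Credit: £203,350 is at or below the £203,400 threshold, so the full £1,410 applies.
Total: £157 + £7,500 + £1,410 = £9,067.

£9,067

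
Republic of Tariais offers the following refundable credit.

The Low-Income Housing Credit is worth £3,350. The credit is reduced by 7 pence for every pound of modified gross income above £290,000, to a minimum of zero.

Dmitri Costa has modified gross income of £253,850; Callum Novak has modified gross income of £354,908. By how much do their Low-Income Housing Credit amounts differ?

£3,350

Dmitri (£253,850): Low-Income Housing Credit: £253,850 is at or below the £290,000 threshold, so the full £3,350 applies.
Callum (£354,908): Low-Income Housing Credit: 7% of the £64,908 excess over £290,000 is £4,543.56 ≥ base, so the credit is £0.
Difference: |£3,350 − £0| = £3,350.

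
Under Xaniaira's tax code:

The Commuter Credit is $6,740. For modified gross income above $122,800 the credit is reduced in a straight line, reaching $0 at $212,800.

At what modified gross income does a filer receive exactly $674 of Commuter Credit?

$674 is 674/6,740 of the full $6,740, so 6,066/6,740 of the $90,000 range has been used: income = $122,800 + $90,000 × 6,066/6,740 = $203,800.

$203,800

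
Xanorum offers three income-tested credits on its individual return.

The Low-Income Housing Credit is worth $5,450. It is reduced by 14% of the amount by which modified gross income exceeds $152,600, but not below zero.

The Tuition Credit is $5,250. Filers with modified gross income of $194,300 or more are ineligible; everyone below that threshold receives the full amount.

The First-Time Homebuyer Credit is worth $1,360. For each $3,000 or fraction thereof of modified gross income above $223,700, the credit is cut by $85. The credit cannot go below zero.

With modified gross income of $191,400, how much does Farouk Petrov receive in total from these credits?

$6,628

Low-Income Housing Credit: 14% of the $38,800 excess over $152,600 is $5,432; credit = $5,450 − $5,432 = $18.
Tuition Credit: $191,400 is below the $194,300 cutoff, so the full $5,250 applies.
First-Time Homebuyer Credit: $191,400 is at or below the $223,700 threshold, so the full $1,360 applies.
Total: $18 + $5,250 + $1,360 = $6,628.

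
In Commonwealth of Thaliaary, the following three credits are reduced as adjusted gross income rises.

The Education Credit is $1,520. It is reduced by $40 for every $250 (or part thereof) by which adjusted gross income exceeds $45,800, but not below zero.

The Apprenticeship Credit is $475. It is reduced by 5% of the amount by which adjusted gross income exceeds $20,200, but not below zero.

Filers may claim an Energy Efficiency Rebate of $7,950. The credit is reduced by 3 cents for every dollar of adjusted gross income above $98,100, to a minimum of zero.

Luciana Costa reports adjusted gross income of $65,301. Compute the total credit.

$7,950

Education Credit: income exceeds $45,800 by $19,501 → 79 increments × $40 = $3,160 ≥ base, so the credit is $0.
Apprenticeship Credit: 5% of the $45,101 excess over $20,200 is $2,255.05 ≥ base, so the credit is $0.
Energy Efficiency Rebate: $65,301 is at or below the $98,100 threshold, so the full $7,950 applies.
Total: $0 + $0 + $7,950 = $7,950.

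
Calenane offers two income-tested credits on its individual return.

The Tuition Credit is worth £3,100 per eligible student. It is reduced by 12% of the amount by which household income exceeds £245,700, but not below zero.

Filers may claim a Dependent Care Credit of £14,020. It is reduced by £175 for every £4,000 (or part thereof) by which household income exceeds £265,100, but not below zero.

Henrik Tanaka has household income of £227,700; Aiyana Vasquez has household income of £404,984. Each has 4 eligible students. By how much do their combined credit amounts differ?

Henrik (£227,700): Tuition Credit: base = 4 × £3,100 = £12,400. £227,700 is at or below the £245,700 threshold, so the full £12,400 applies. Dependent Care Credit: £227,700 is at or below the £265,100 threshold, so the full £14,020 applies. total £12,400 + £14,020 = £26,420
Aiyana (£404,984): Tuition Credit: base = 4 × £3,100 = £12,400. 12% of the £159,284 excess over £245,700 is £19,114.08 ≥ base, so the credit is £0. Dependent Care Credit: income exceeds £265,100 by £139,884, which is 35 full-or-partial £4,000 increments; reduction = 35 × £175 = £6,125, leaving £7,895. total £0 + £7,895 = £7,895
Difference: |£26,420 − £7,895| = £18,525.

£18,525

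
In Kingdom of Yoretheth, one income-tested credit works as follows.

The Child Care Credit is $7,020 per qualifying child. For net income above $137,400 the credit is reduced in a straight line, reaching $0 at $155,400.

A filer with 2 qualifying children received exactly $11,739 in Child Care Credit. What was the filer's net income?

$140,350

Full credit = 2 × $7,020 = $14,040.
$11,739 is 11,739/14,040 of the full $14,040, so 2,301/14,040 of the $18,000 range has been used: income = $137,400 + $18,000 × 2,301/14,040 = $140,350.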